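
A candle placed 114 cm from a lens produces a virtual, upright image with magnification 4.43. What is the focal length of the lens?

m = −d_i/d_o ⇒ d_i = −m·d_o = −(+4.43)·(114) = -505.0 cm.
1/f = 1/d_o + 1/d_i = 1/(114) + 1/(-505.0) = 0.006792, so f = 147 cm.
Since f is positive, the lens is converging.

f = 147 cm (converging)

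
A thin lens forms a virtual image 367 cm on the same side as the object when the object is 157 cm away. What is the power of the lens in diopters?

P = +0.364 D

Virtual image ⇒ d_i = −367 cm.
1/f = 1/d_o + 1/d_i = 1/(157) + 1/(-367) = 0.003645 cm⁻¹.
f = 274.4 cm = 2.744 m, so P = 1/f = +0.364 D.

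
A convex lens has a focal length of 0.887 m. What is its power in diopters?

P = 1/f = 1/(0.887 m) = +1.13 D.

P = +1.13 D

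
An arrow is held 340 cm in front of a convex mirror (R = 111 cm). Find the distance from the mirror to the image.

47.7 cm

f = R/2 = 111/2 = 55.50 cm; for a convex mirror, f = -55.50 cm.
Mirror equation: 1/s_i = 1/f − 1/s_o = 1/(-55.50) − 1/(340) = -0.01802 − 0.002941 = -0.02096, so s_i = -47.7 cm.
The image is virtual, upright and reduced, behind the mirror.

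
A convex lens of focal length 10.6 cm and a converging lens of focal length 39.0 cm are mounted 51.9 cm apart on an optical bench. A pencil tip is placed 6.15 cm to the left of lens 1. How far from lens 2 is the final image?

94.2 cm

Lens 1: 1/d_i1 = 1/f₁ − 1/d_o1 = 1/(10.6) − 1/(6.15) = -0.06826, so d_i1 = -14.65 cm.
The intermediate image is 14.65 cm to the left of lens 1 (virtual), which is 51.9 − (-14.65) = 66.55 cm to the left of lens 2, so d_o2 = +66.55 cm.
Lens 2: 1/d_i2 = 1/f₂ − 1/d_o2 = 1/(39.0) − 1/(66.55) = 0.01061, so d_i2 = 94.2 cm.
The final image is real, 94.2 cm to the right of lens 2 (overall magnification ≈ -3.4).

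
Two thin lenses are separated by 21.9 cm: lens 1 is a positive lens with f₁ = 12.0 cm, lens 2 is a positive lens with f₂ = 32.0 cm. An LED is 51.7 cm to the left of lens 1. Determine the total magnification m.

m = -0.376

Lens 1: 1/d_i1 = 1/(12.0) − 1/(51.7) = 0.06399, so d_i1 = 15.63 cm; m₁ = −d_i1/d_o1 = -0.3023.
d_o2 = 21.9 − (15.63) = 6.270 cm.
Lens 2: 1/d_i2 = 1/(32.0) − 1/(6.270) = -0.1282, so d_i2 = -7.798 cm; m₂ = −d_i2/d_o2 = +1.244.
m = m₁·m₂ = (-0.3023)(+1.244) = -0.376.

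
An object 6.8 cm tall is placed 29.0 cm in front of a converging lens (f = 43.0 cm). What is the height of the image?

1/d_i = 1/f − 1/d_o = 1/(43.00) − 1/(29.0) = -0.01123, so d_i = -89.07 cm.
m = −d_i/d_o = +3.071.
|h_i| = |m|·h_o = 3.071 × 6.8 = 20.9 cm. The image is virtual, upright and enlarged, on the same side as the object.

20.9 cm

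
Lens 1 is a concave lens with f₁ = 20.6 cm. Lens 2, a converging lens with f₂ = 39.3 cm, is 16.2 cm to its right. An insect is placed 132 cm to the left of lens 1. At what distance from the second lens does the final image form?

253 cm

Lens 1 is diverging, so f₁ = −20.6 cm.
Lens 1: 1/d_i1 = 1/f₁ − 1/d_o1 = 1/(-20.6) − 1/(132) = -0.05612, so d_i1 = -17.82 cm.
The intermediate image is 17.82 cm to the left of lens 1 (virtual), which is 16.2 − (-17.82) = 34.02 cm to the left of lens 2, so d_o2 = +34.02 cm.
Lens 2: 1/d_i2 = 1/f₂ − 1/d_o2 = 1/(39.3) − 1/(34.02) = -0.003949, so d_i2 = -253 cm.
The final image is virtual, 253 cm to the left of lens 2 (overall magnification ≈ 1.0).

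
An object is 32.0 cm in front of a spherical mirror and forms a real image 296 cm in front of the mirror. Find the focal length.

f = 28.9 cm (concave)

Real image ⇒ d_i = +296 cm.
1/f = 1/d_o + 1/d_i = 1/(32.0) + 1/(296) = 0.03463, so f = 28.9 cm.
Since f is positive, the spherical mirror is concave.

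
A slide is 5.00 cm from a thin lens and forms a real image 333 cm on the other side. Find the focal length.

Real image ⇒ d_i = +333 cm.
1/f = 1/d_o + 1/d_i = 1/(5.00) + 1/(333) = 0.2030, so f = 4.93 cm.
Since f is positive, the thin lens is converging.

f = 4.93 cm (converging)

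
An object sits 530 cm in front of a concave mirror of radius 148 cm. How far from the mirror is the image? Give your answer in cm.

f = R/2 = 148/2 = 74.00 cm.
Mirror equation: 1/v = 1/f − 1/u = 1/(74.00) − 1/(530) = 0.01351 − 0.001887 = 0.01163, so v = 86.0 cm.
The image is real, inverted and reduced, in front of the mirror.

86.0 cm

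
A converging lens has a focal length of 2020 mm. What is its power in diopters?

f = 202 cm = 2.02 m.
P = 1/f = 1/(2.02 m) = +0.495 D.

P = +0.495 D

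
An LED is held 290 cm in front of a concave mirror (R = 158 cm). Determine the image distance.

f = R/2 = 158/2 = 79.00 cm.
Mirror equation: 1/q = 1/f − 1/p = 1/(79.00) − 1/(290) = 0.01266 − 0.003448 = 0.009210, so q = 109 cm.
The image is real, inverted and reduced, in front of the mirror.

109 cm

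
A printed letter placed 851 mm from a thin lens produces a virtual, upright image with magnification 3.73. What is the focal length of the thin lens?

m = −d_i/d_o ⇒ d_i = −m·d_o = −(+3.73)·(851) = -3174 mm.
1/f = 1/d_o + 1/d_i = 1/(851) + 1/(-3174) = 0.0008600, so f = 1160 mm.
Since f is positive, the thin lens is converging.

f = 1160 mm (converging)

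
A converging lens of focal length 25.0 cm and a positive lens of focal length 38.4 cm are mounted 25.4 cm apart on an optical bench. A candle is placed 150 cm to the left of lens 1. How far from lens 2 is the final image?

Lens 1: 1/d_i1 = 1/f₁ − 1/d_o1 = 1/(25.0) − 1/(150) = 0.03333, so d_i1 = 30.00 cm.
The intermediate image is 30.00 cm to the right of lens 1, which lies 4.600 cm to the right of lens 2 — a virtual object — so d_o2 = −4.600 cm.
Lens 2: 1/d_i2 = 1/f₂ − 1/d_o2 = 1/(38.4) − 1/(-4.600) = 0.2434, so d_i2 = 4.11 cm.
The final image is real, 4.11 cm to the right of lens 2 (overall magnification ≈ -0.18).

4.11 cm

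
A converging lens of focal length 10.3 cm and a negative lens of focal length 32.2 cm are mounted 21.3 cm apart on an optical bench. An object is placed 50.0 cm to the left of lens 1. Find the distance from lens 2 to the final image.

6.62 cm

Lens 1: 1/d_i1 = 1/f₁ − 1/d_o1 = 1/(10.3) − 1/(50.0) = 0.07709, so d_i1 = 12.97 cm.
The intermediate image is 12.97 cm to the right of lens 1, which is 21.3 − (12.97) = 8.330 cm to the left of lens 2, so d_o2 = +8.330 cm.
Lens 2 is diverging, so f₂ = −32.2 cm.
Lens 2: 1/d_i2 = 1/f₂ − 1/d_o2 = 1/(-32.2) − 1/(8.330) = -0.1511, so d_i2 = -6.62 cm.
The final image is virtual, 6.62 cm to the left of lens 2 (overall magnification ≈ -0.21).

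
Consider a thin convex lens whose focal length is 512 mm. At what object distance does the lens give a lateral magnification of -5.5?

m = −d_i/d_o ⇒ d_i = −m·d_o.
1/f = 1/d_o + 1/d_i = 1/d_o − 1/(m·d_o) = (1 − 1/m)/d_o, so d_o = f(1 − 1/m) = (512.0)(1 − 1/(-5.5)) = 605 mm.

605 mm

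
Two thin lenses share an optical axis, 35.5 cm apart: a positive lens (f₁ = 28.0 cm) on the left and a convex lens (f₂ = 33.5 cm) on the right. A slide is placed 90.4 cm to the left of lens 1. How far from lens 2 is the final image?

4.40 cm

Lens 1: 1/d_i1 = 1/f₁ − 1/d_o1 = 1/(28.0) − 1/(90.4) = 0.02465, so d_i1 = 40.56 cm.
The intermediate image is 40.56 cm to the right of lens 1, which lies 5.060 cm to the right of lens 2 — a virtual object — so d_o2 = −5.060 cm.
Lens 2: 1/d_i2 = 1/f₂ − 1/d_o2 = 1/(33.5) − 1/(-5.060) = 0.2275, so d_i2 = 4.40 cm.
The final image is real, 4.40 cm to the right of lens 2 (overall magnification ≈ -0.39).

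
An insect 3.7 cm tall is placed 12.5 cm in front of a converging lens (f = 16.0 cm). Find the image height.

16.9 cm

1/d_i = 1/f − 1/d_o = 1/(16.00) − 1/(12.5) = -0.01750, so d_i = -57.14 cm.
m = −d_i/d_o = +4.571.
|h_i| = |m|·h_o = 4.571 × 3.7 = 16.9 cm. The image is virtual, upright and enlarged, on the same side as the object.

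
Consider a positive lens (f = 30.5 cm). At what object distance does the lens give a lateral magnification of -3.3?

m = −d_i/d_o ⇒ d_i = −m·d_o.
1/f = 1/d_o + 1/d_i = 1/d_o − 1/(m·d_o) = (1 − 1/m)/d_o, so d_o = f(1 − 1/m) = (30.50)(1 − 1/(-3.3)) = 39.7 cm.

39.7 cm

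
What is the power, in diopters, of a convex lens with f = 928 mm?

f = 92.8 cm = 0.928 m.
P = 1/f = 1/(0.928 m) = +1.08 D.

P = +1.08 D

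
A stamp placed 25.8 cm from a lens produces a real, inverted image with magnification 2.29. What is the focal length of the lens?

m = −d_i/d_o ⇒ d_i = −m·d_o = −(-2.29)·(25.8) = 59.08 cm.
1/f = 1/d_o + 1/d_i = 1/(25.8) + 1/(59.08) = 0.05569, so f = 18.0 cm.
Since f is positive, the lens is converging.

f = 18.0 cm (converging)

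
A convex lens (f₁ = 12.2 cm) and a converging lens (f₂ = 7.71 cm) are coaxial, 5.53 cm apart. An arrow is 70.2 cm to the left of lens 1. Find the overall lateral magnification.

m = -0.0957

Lens 1: 1/d_i1 = 1/(12.2) − 1/(70.2) = 0.06772, so d_i1 = 14.77 cm; m₁ = −d_i1/d_o1 = -0.2104.
d_o2 = 5.53 − (14.77) = -9.240 cm (virtual object).
Lens 2: 1/d_i2 = 1/(7.71) − 1/(-9.240) = 0.2379, so d_i2 = 4.203 cm; m₂ = −d_i2/d_o2 = +0.4549.
m = m₁·m₂ = (-0.2104)(+0.4549) = -0.0957.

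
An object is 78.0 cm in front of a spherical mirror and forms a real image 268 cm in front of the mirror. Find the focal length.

f = 60.4 cm (concave)

Real image ⇒ d_i = +268 cm.
1/f = 1/d_o + 1/d_i = 1/(78.0) + 1/(268) = 0.01655, so f = 60.4 cm.
Since f is positive, the spherical mirror is concave.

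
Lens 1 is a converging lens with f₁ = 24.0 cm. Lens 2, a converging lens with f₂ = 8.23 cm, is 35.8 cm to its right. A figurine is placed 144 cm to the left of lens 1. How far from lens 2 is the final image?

46.8 cm

Lens 1: 1/d_i1 = 1/f₁ − 1/d_o1 = 1/(24.0) − 1/(144) = 0.03472, so d_i1 = 28.80 cm.
The intermediate image is 28.80 cm to the right of lens 1, which is 35.8 − (28.80) = 7.000 cm to the left of lens 2, so d_o2 = +7.000 cm.
Lens 2: 1/d_i2 = 1/f₂ − 1/d_o2 = 1/(8.23) − 1/(7.000) = -0.02135, so d_i2 = -46.8 cm.
The final image is virtual, 46.8 cm to the left of lens 2 (overall magnification ≈ -1.3).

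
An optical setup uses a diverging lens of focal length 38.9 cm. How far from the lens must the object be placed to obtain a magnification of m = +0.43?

51.6 cm

For a diverging lens, f = -38.9 cm.
m = −d_i/d_o ⇒ d_i = −m·d_o.
1/f = 1/d_o + 1/d_i = 1/d_o − 1/(m·d_o) = (1 − 1/m)/d_o, so d_o = f(1 − 1/m) = (-38.90)(1 − 1/(+0.43)) = 51.6 cm.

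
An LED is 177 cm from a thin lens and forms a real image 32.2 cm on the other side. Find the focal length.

Real image ⇒ d_i = +32.2 cm.
1/f = 1/d_o + 1/d_i = 1/(177) + 1/(32.2) = 0.03671, so f = 27.2 cm.
Since f is positive, the thin lens is converging.

f = 27.2 cm (converging)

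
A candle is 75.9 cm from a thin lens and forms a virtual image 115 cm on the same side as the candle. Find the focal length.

f = 223 cm (converging)

Virtual image ⇒ d_i = −115 cm.
1/f = 1/d_o + 1/d_i = 1/(75.9) + 1/(-115) = 0.004480, so f = 223 cm.
Since f is positive, the thin lens is converging.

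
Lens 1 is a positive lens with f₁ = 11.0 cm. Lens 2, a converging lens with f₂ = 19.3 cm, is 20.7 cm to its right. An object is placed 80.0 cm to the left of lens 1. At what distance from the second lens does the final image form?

Lens 1: 1/d_i1 = 1/f₁ − 1/d_o1 = 1/(11.0) − 1/(80.0) = 0.07841, so d_i1 = 12.75 cm.
The intermediate image is 12.75 cm to the right of lens 1, which is 20.7 − (12.75) = 7.950 cm to the left of lens 2, so d_o2 = +7.950 cm.
Lens 2: 1/d_i2 = 1/f₂ − 1/d_o2 = 1/(19.3) − 1/(7.950) = -0.07397, so d_i2 = -13.5 cm.
The final image is virtual, 13.5 cm to the left of lens 2 (overall magnification ≈ -0.27).

13.5 cm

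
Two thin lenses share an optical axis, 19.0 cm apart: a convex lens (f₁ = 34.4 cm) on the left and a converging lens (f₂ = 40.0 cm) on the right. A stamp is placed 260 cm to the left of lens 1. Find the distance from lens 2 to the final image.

13.6 cm

Lens 1: 1/d_i1 = 1/f₁ − 1/d_o1 = 1/(34.4) − 1/(260) = 0.02522, so d_i1 = 39.65 cm.
The intermediate image is 39.65 cm to the right of lens 1, which lies 20.65 cm to the right of lens 2 — a virtual object — so d_o2 = −20.65 cm.
Lens 2: 1/d_i2 = 1/f₂ − 1/d_o2 = 1/(40.0) − 1/(-20.65) = 0.07343, so d_i2 = 13.6 cm.
The final image is real, 13.6 cm to the right of lens 2 (overall magnification ≈ -0.10).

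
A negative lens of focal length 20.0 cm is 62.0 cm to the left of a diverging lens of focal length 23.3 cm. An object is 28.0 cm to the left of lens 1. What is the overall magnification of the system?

f₁ = −20.0 cm (diverging).
Lens 1: 1/d_i1 = 1/(-20.0) − 1/(28.0) = -0.08571, so d_i1 = -11.67 cm; m₁ = −d_i1/d_o1 = +0.4168.
d_o2 = 62.0 − (-11.67) = 73.67 cm.
f₂ = −23.3 cm (diverging).
Lens 2: 1/d_i2 = 1/(-23.3) − 1/(73.67) = -0.05649, so d_i2 = -17.70 cm; m₂ = −d_i2/d_o2 = +0.2403.
m = m₁·m₂ = (+0.4168)(+0.2403) = +0.100.

m = +0.100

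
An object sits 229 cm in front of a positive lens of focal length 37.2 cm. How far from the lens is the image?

Thin-lens equation: 1/q = 1/f − 1/p = 1/(37.20) − 1/(229) = 0.02688 − 0.004367 = 0.02251, so q = 44.4 cm.
The image is real, inverted and reduced, on the far side of the lens.

44.4 cm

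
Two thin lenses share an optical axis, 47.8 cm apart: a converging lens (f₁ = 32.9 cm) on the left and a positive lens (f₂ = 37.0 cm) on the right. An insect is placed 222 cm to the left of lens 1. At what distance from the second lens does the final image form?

12.2 cm

Lens 1: 1/d_i1 = 1/f₁ − 1/d_o1 = 1/(32.9) − 1/(222) = 0.02589, so d_i1 = 38.62 cm.
The intermediate image is 38.62 cm to the right of lens 1, which is 47.8 − (38.62) = 9.180 cm to the left of lens 2, so d_o2 = +9.180 cm.
Lens 2: 1/d_i2 = 1/f₂ − 1/d_o2 = 1/(37.0) − 1/(9.180) = -0.08191, so d_i2 = -12.2 cm.
The final image is virtual, 12.2 cm to the left of lens 2 (overall magnification ≈ -0.23).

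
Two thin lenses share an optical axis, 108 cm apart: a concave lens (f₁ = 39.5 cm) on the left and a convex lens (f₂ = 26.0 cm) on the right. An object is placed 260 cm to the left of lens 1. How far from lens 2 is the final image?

Lens 1 is diverging, so f₁ = −39.5 cm.
Lens 1: 1/d_i1 = 1/f₁ − 1/d_o1 = 1/(-39.5) − 1/(260) = -0.02916, so d_i1 = -34.29 cm.
The intermediate image is 34.29 cm to the left of lens 1 (virtual), which is 108 − (-34.29) = 142.3 cm to the left of lens 2, so d_o2 = +142.3 cm.
Lens 2: 1/d_i2 = 1/f₂ − 1/d_o2 = 1/(26.0) − 1/(142.3) = 0.03143, so d_i2 = 31.8 cm.
The final image is real, 31.8 cm to the right of lens 2 (overall magnification ≈ -0.029).

31.8 cm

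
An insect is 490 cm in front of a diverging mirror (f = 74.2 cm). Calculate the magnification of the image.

For a diverging mirror, f = -74.2 cm.
1/d_i = 1/f − 1/d_o = 1/(-74.20) − 1/(490) = -0.01552, so d_i = -64.44 cm.
m = −d_i/d_o = −(-64.44)/(490) = +0.132.
The image is virtual, upright and reduced, behind the mirror.

m = +0.132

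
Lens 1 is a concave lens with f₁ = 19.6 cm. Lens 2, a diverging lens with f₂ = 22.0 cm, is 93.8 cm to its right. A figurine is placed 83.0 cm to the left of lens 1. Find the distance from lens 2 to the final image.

18.3 cm

Lens 1 is diverging, so f₁ = −19.6 cm.
Lens 1: 1/d_i1 = 1/f₁ − 1/d_o1 = 1/(-19.6) − 1/(83.0) = -0.06307, so d_i1 = -15.86 cm.
The intermediate image is 15.86 cm to the left of lens 1 (virtual), which is 93.8 − (-15.86) = 109.7 cm to the left of lens 2, so d_o2 = +109.7 cm.
Lens 2 is diverging, so f₂ = −22.0 cm.
Lens 2: 1/d_i2 = 1/f₂ − 1/d_o2 = 1/(-22.0) − 1/(109.7) = -0.05457, so d_i2 = -18.3 cm.
The final image is virtual, 18.3 cm to the left of lens 2 (overall magnification ≈ 0.032).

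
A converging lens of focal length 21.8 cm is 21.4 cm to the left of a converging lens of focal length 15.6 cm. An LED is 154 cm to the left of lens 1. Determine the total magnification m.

m = -0.131

Lens 1: 1/d_i1 = 1/(21.8) − 1/(154) = 0.03938, so d_i1 = 25.39 cm; m₁ = −d_i1/d_o1 = -0.1649.
d_o2 = 21.4 − (25.39) = -3.990 cm (virtual object).
Lens 2: 1/d_i2 = 1/(15.6) − 1/(-3.990) = 0.3147, so d_i2 = 3.177 cm; m₂ = −d_i2/d_o2 = +0.7963.
m = m₁·m₂ = (-0.1649)(+0.7963) = -0.131.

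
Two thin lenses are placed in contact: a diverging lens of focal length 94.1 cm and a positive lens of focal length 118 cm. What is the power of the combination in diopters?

P = -0.215 D

P₁ = 1/f₁ = 1/(-0.941 m) = -1.063 D; P₂ = 1/f₂ = 1/(1.18 m) = +0.8475 D.
For thin lenses in contact, P = P₁ + P₂ = (-1.063) + (+0.8475) = -0.215 D.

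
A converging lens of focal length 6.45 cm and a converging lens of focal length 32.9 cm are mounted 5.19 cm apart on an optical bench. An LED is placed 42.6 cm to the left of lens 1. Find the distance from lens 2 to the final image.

2.25 cm

Lens 1: 1/d_i1 = 1/f₁ − 1/d_o1 = 1/(6.45) − 1/(42.6) = 0.1316, so d_i1 = 7.601 cm.
The intermediate image is 7.601 cm to the right of lens 1, which lies 2.411 cm to the right of lens 2 — a virtual object — so d_o2 = −2.411 cm.
Lens 2: 1/d_i2 = 1/f₂ − 1/d_o2 = 1/(32.9) − 1/(-2.411) = 0.4452, so d_i2 = 2.25 cm.
The final image is real, 2.25 cm to the right of lens 2 (overall magnification ≈ -0.17).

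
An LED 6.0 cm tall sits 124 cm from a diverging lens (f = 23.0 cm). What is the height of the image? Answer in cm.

0.939 cm

For a diverging lens, f = -23.0 cm.
1/d_i = 1/f − 1/d_o = 1/(-23.00) − 1/(124) = -0.05154, so d_i = -19.40 cm.
m = −d_i/d_o = +0.1565.
|h_i| = |m|·h_o = 0.1565 × 6.0 = 0.939 cm. The image is virtual, upright and reduced, on the same side as the object.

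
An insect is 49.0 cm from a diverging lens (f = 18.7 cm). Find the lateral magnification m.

m = +0.276

For a diverging lens, f = -18.7 cm.
1/d_i = 1/f − 1/d_o = 1/(-18.70) − 1/(49.0) = -0.07388, so d_i = -13.53 cm.
m = −d_i/d_o = −(-13.53)/(49.0) = +0.276.
The image is virtual, upright and reduced, on the same side as the object.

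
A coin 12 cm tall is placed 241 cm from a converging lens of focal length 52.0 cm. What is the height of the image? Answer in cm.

3.30 cm

1/d_i = 1/f − 1/d_o = 1/(52.00) − 1/(241) = 0.01508, so d_i = 66.31 cm.
m = −d_i/d_o = -0.2751.
|h_i| = |m|·h_o = 0.2751 × 12 = 3.30 cm. The image is real, inverted and reduced, on the far side of the lens.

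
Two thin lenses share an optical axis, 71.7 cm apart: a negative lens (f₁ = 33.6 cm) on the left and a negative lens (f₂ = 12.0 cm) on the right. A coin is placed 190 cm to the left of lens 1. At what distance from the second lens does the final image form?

10.7 cm

Lens 1 is diverging, so f₁ = −33.6 cm.
Lens 1: 1/d_i1 = 1/f₁ − 1/d_o1 = 1/(-33.6) − 1/(190) = -0.03503, so d_i1 = -28.55 cm.
The intermediate image is 28.55 cm to the left of lens 1 (virtual), which is 71.7 − (-28.55) = 100.2 cm to the left of lens 2, so d_o2 = +100.2 cm.
Lens 2 is diverging, so f₂ = −12.0 cm.
Lens 2: 1/d_i2 = 1/f₂ − 1/d_o2 = 1/(-12.0) − 1/(100.2) = -0.09331, so d_i2 = -10.7 cm.
The final image is virtual, 10.7 cm to the left of lens 2 (overall magnification ≈ 0.016).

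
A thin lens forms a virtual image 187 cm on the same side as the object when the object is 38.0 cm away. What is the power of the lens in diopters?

P = +2.10 D

Virtual image ⇒ d_i = −187 cm.
1/f = 1/d_o + 1/d_i = 1/(38.0) + 1/(-187) = 0.02097 cm⁻¹.
f = 47.69 cm = 0.4769 m, so P = 1/f = +2.10 D.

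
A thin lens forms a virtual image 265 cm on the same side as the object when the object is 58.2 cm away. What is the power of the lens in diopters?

P = +1.34 D

Virtual image ⇒ d_i = −265 cm.
1/f = 1/d_o + 1/d_i = 1/(58.2) + 1/(-265) = 0.01341 cm⁻¹.
f = 74.58 cm = 0.7458 m, so P = 1/f = +1.34 D.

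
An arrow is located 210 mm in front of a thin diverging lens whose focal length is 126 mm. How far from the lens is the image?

78.7 mm

For a diverging lens, f = -126 mm.
Lens equation: 1/d_i = 1/f − 1/d_o = 1/(-126.0) − 1/(210) = -0.007937 − 0.004762 = -0.01270, so d_i = -78.7 mm.
The image is virtual, upright and reduced, on the same side as the object.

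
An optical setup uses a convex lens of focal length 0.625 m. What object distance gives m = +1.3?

0.144 m

m = −d_i/d_o ⇒ d_i = −m·d_o.
1/f = 1/d_o + 1/d_i = 1/d_o − 1/(m·d_o) = (1 − 1/m)/d_o, so d_o = f(1 − 1/m) = (0.6250)(1 − 1/(+1.3)) = 0.144 m.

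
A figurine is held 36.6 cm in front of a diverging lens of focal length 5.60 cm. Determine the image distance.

For a diverging lens, f = -5.60 cm.
Lens equation: 1/s_i = 1/f − 1/s_o = 1/(-5.600) − 1/(36.6) = -0.1786 − 0.02732 = -0.2059, so s_i = -4.86 cm.
The image is virtual, upright and reduced, on the same side as the object.

4.86 cm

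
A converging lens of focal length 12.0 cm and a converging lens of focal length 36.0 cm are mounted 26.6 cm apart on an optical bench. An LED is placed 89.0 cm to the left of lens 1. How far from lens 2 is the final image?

Lens 1: 1/d_i1 = 1/f₁ − 1/d_o1 = 1/(12.0) − 1/(89.0) = 0.07210, so d_i1 = 13.87 cm.
The intermediate image is 13.87 cm to the right of lens 1, which is 26.6 − (13.87) = 12.73 cm to the left of lens 2, so d_o2 = +12.73 cm.
Lens 2: 1/d_i2 = 1/f₂ − 1/d_o2 = 1/(36.0) − 1/(12.73) = -0.05078, so d_i2 = -19.7 cm.
The final image is virtual, 19.7 cm to the left of lens 2 (overall magnification ≈ -0.24).

19.7 cm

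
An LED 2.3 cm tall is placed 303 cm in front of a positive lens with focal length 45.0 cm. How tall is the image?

1/d_i = 1/f − 1/d_o = 1/(45.00) − 1/(303) = 0.01892, so d_i = 52.85 cm.
m = −d_i/d_o = -0.1744.
|h_i| = |m|·h_o = 0.1744 × 2.3 = 0.401 cm. The image is real, inverted and reduced, on the far side of the lens.

0.401 cm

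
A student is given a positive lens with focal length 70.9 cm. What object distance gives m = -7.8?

m = −d_i/d_o ⇒ d_i = −m·d_o.
1/f = 1/d_o + 1/d_i = 1/d_o − 1/(m·d_o) = (1 − 1/m)/d_o, so d_o = f(1 − 1/m) = (70.90)(1 − 1/(-7.8)) = 80.0 cm.

80.0 cm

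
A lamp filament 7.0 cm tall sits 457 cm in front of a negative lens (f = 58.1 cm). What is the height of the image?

0.790 cm

For a negative lens, f = -58.1 cm.
1/d_i = 1/f − 1/d_o = 1/(-58.10) − 1/(457) = -0.01940, so d_i = -51.55 cm.
m = −d_i/d_o = +0.1128.
|h_i| = |m|·h_o = 0.1128 × 7.0 = 0.790 cm. The image is virtual, upright and reduced, on the same side as the object.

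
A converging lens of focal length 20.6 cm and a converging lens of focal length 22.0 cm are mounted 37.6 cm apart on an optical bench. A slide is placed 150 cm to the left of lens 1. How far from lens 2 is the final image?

Lens 1: 1/d_i1 = 1/f₁ − 1/d_o1 = 1/(20.6) − 1/(150) = 0.04188, so d_i1 = 23.88 cm.
The intermediate image is 23.88 cm to the right of lens 1, which is 37.6 − (23.88) = 13.72 cm to the left of lens 2, so d_o2 = +13.72 cm.
Lens 2: 1/d_i2 = 1/f₂ − 1/d_o2 = 1/(22.0) − 1/(13.72) = -0.02743, so d_i2 = -36.5 cm.
The final image is virtual, 36.5 cm to the left of lens 2 (overall magnification ≈ -0.42).

36.5 cm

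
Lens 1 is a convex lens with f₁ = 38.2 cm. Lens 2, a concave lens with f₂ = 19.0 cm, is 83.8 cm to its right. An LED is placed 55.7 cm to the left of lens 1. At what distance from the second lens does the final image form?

38.2 cm

Lens 1: 1/d_i1 = 1/f₁ − 1/d_o1 = 1/(38.2) − 1/(55.7) = 0.008225, so d_i1 = 121.6 cm.
The intermediate image is 121.6 cm to the right of lens 1, which lies 37.80 cm to the right of lens 2 — a virtual object — so d_o2 = −37.80 cm.
Lens 2 is diverging, so f₂ = −19.0 cm.
Lens 2: 1/d_i2 = 1/f₂ − 1/d_o2 = 1/(-19.0) − 1/(-37.80) = -0.02618, so d_i2 = -38.2 cm.
The final image is virtual, 38.2 cm to the left of lens 2 (overall magnification ≈ 2.2).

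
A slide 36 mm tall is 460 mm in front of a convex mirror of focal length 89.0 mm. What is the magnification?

For a convex mirror, f = -89.0 mm.
1/d_i = 1/f − 1/d_o = 1/(-89.00) − 1/(460) = -0.01341, so d_i = -74.57 mm.
m = −d_i/d_o = −(-74.57)/(460) = +0.162.
The image is virtual, upright and reduced, behind the mirror.

m = +0.162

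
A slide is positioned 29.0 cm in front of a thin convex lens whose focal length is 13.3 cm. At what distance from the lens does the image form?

24.6 cm

Thin-lens equation: 1/q = 1/f − 1/p = 1/(13.30) − 1/(29.0) = 0.07519 − 0.03448 = 0.04071, so q = 24.6 cm.
The image is real, inverted and reduced, on the far side of the lens.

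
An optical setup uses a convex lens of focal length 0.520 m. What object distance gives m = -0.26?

2.52 m

m = −d_i/d_o ⇒ d_i = −m·d_o.
1/f = 1/d_o + 1/d_i = 1/d_o − 1/(m·d_o) = (1 − 1/m)/d_o, so d_o = f(1 − 1/m) = (0.5200)(1 − 1/(-0.26)) = 2.52 m.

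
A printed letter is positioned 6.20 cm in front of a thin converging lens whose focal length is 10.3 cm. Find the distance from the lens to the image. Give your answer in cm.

15.6 cm

Lens equation: 1/v = 1/f − 1/u = 1/(10.30) − 1/(6.20) = 0.09709 − 0.1613 = -0.06420, so v = -15.6 cm.
The image is virtual, upright and enlarged, on the same side as the object.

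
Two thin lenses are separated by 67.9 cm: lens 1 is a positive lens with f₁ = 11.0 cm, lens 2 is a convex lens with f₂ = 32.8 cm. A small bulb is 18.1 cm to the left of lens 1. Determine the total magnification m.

Lens 1: 1/d_i1 = 1/(11.0) − 1/(18.1) = 0.03566, so d_i1 = 28.04 cm; m₁ = −d_i1/d_o1 = -1.549.
d_o2 = 67.9 − (28.04) = 39.86 cm.
Lens 2: 1/d_i2 = 1/(32.8) − 1/(39.86) = 0.005400, so d_i2 = 185.2 cm; m₂ = −d_i2/d_o2 = -4.646.
m = m₁·m₂ = (-1.549)(-4.646) = +7.20.

m = +7.20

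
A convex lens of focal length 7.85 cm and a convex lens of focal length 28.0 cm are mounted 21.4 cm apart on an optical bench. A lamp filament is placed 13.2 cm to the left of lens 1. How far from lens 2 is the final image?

Lens 1: 1/d_i1 = 1/f₁ − 1/d_o1 = 1/(7.85) − 1/(13.2) = 0.05163, so d_i1 = 19.37 cm.
The intermediate image is 19.37 cm to the right of lens 1, which is 21.4 − (19.37) = 2.030 cm to the left of lens 2, so d_o2 = +2.030 cm.
Lens 2: 1/d_i2 = 1/f₂ − 1/d_o2 = 1/(28.0) − 1/(2.030) = -0.4569, so d_i2 = -2.19 cm.
The final image is virtual, 2.19 cm to the left of lens 2 (overall magnification ≈ -1.6).

2.19 cm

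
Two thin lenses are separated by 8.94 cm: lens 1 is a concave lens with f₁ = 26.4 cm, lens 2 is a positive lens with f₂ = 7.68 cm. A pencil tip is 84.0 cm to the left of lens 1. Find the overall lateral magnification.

m = -0.0860

f₁ = −26.4 cm (diverging).
Lens 1: 1/d_i1 = 1/(-26.4) − 1/(84.0) = -0.04978, so d_i1 = -20.09 cm; m₁ = −d_i1/d_o1 = +0.2392.
d_o2 = 8.94 − (-20.09) = 29.03 cm.
Lens 2: 1/d_i2 = 1/(7.68) − 1/(29.03) = 0.09576, so d_i2 = 10.44 cm; m₂ = −d_i2/d_o2 = -0.3597.
m = m₁·m₂ = (+0.2392)(-0.3597) = -0.0860.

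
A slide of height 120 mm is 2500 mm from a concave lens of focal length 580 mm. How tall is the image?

22.6 mm

For a concave lens, f = -580 mm.
1/d_i = 1/f − 1/d_o = 1/(-580.0) − 1/(2500) = -0.002124, so d_i = -470.8 mm.
m = −d_i/d_o = +0.1883.
|h_i| = |m|·h_o = 0.1883 × 120 = 22.6 mm. The image is virtual, upright and reduced, on the same side as the object.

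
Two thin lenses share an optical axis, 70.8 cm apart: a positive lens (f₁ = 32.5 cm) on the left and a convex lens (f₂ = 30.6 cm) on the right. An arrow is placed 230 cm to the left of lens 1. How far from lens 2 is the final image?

Lens 1: 1/d_i1 = 1/f₁ − 1/d_o1 = 1/(32.5) − 1/(230) = 0.02642, so d_i1 = 37.85 cm.
The intermediate image is 37.85 cm to the right of lens 1, which is 70.8 − (37.85) = 32.95 cm to the left of lens 2, so d_o2 = +32.95 cm.
Lens 2: 1/d_i2 = 1/f₂ − 1/d_o2 = 1/(30.6) − 1/(32.95) = 0.002331, so d_i2 = 429 cm.
The final image is real, 429 cm to the right of lens 2 (overall magnification ≈ 2.1).

429 cm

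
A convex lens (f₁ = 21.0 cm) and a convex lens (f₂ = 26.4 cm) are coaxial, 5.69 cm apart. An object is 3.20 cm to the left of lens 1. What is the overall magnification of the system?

Lens 1: 1/d_i1 = 1/(21.0) − 1/(3.20) = -0.2649, so d_i1 = -3.775 cm; m₁ = −d_i1/d_o1 = +1.180.
d_o2 = 5.69 − (-3.775) = 9.465 cm.
Lens 2: 1/d_i2 = 1/(26.4) − 1/(9.465) = -0.06777, so d_i2 = -14.76 cm; m₂ = −d_i2/d_o2 = +1.559.
m = m₁·m₂ = (+1.180)(+1.559) = +1.84.

m = +1.84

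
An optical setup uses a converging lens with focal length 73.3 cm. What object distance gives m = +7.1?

m = −d_i/d_o ⇒ d_i = −m·d_o.
1/f = 1/d_o + 1/d_i = 1/d_o − 1/(m·d_o) = (1 − 1/m)/d_o, so d_o = f(1 − 1/m) = (73.30)(1 − 1/(+7.1)) = 63.0 cm.

63.0 cm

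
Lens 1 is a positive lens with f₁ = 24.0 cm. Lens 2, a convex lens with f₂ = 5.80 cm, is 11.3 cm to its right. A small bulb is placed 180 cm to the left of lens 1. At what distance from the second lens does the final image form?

Lens 1: 1/d_i1 = 1/f₁ − 1/d_o1 = 1/(24.0) − 1/(180) = 0.03611, so d_i1 = 27.69 cm.
The intermediate image is 27.69 cm to the right of lens 1, which lies 16.39 cm to the right of lens 2 — a virtual object — so d_o2 = −16.39 cm.
Lens 2: 1/d_i2 = 1/f₂ − 1/d_o2 = 1/(5.80) − 1/(-16.39) = 0.2334, so d_i2 = 4.28 cm.
The final image is real, 4.28 cm to the right of lens 2 (overall magnification ≈ -0.040).

4.28 cm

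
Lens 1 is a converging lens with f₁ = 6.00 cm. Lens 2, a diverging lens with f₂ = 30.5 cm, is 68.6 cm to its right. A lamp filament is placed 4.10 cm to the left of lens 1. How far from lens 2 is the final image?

22.2 cm

Lens 1: 1/d_i1 = 1/f₁ − 1/d_o1 = 1/(6.00) − 1/(4.10) = -0.07724, so d_i1 = -12.95 cm.
The intermediate image is 12.95 cm to the left of lens 1 (virtual), which is 68.6 − (-12.95) = 81.55 cm to the left of lens 2, so d_o2 = +81.55 cm.
Lens 2 is diverging, so f₂ = −30.5 cm.
Lens 2: 1/d_i2 = 1/f₂ − 1/d_o2 = 1/(-30.5) − 1/(81.55) = -0.04505, so d_i2 = -22.2 cm.
The final image is virtual, 22.2 cm to the left of lens 2 (overall magnification ≈ 0.86).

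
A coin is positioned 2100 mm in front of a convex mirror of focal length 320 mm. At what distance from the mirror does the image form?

278 mm

For a convex mirror, f = -320 mm.
Mirror equation: 1/v = 1/f − 1/u = 1/(-320.0) − 1/(2100) = -0.003125 − 0.0004762 = -0.003601, so v = -278 mm.
The image is virtual, upright and reduced, behind the mirror.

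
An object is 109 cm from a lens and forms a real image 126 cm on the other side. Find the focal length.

f = 58.4 cm (converging)

Real image ⇒ d_i = +126 cm.
1/f = 1/d_o + 1/d_i = 1/(109) + 1/(126) = 0.01711, so f = 58.4 cm.
Since f is positive, the lens is converging.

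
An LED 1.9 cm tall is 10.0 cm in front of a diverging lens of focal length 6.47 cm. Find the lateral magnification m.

For a diverging lens, f = -6.47 cm.
1/d_i = 1/f − 1/d_o = 1/(-6.470) − 1/(10.0) = -0.2546, so d_i = -3.928 cm.
m = −d_i/d_o = −(-3.928)/(10.0) = +0.393.
The image is virtual, upright and reduced, on the same side as the object.

m = +0.393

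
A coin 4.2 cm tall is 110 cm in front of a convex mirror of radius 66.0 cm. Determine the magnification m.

f = R/2 = 66.0/2 = 33.00 cm; for a convex mirror, f = -33.00 cm.
1/d_i = 1/f − 1/d_o = 1/(-33.00) − 1/(110) = -0.03939, so d_i = -25.38 cm.
m = −d_i/d_o = −(-25.38)/(110) = +0.231.
The image is virtual, upright and reduced, behind the mirror.

m = +0.231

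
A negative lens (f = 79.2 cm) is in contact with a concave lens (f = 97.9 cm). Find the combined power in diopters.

P₁ = 1/f₁ = 1/(-0.792 m) = -1.263 D; P₂ = 1/f₂ = 1/(-0.979 m) = -1.021 D.
For thin lenses in contact, P = P₁ + P₂ = (-1.263) + (-1.021) = -2.28 D.

P = -2.28 D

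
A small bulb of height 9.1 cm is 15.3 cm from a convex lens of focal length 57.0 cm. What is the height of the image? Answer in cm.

12.4 cm

1/d_i = 1/f − 1/d_o = 1/(57.00) − 1/(15.3) = -0.04782, so d_i = -20.91 cm.
m = −d_i/d_o = +1.367.
|h_i| = |m|·h_o = 1.367 × 9.1 = 12.4 cm. The image is virtual, upright and enlarged, on the same side as the object.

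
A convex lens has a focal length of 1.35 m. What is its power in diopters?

P = 1/f = 1/(1.35 m) = +0.741 D.

P = +0.741 D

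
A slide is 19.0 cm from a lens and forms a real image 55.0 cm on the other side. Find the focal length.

f = 14.1 cm (converging)

Real image ⇒ d_i = +55.0 cm.
1/f = 1/d_o + 1/d_i = 1/(19.0) + 1/(55.0) = 0.07081, so f = 14.1 cm.
Since f is positive, the lens is converging.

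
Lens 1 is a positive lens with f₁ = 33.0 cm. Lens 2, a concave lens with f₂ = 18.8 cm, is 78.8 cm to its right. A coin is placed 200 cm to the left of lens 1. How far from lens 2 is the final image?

12.7 cm

Lens 1: 1/d_i1 = 1/f₁ − 1/d_o1 = 1/(33.0) − 1/(200) = 0.02530, so d_i1 = 39.52 cm.
The intermediate image is 39.52 cm to the right of lens 1, which is 78.8 − (39.52) = 39.28 cm to the left of lens 2, so d_o2 = +39.28 cm.
Lens 2 is diverging, so f₂ = −18.8 cm.
Lens 2: 1/d_i2 = 1/f₂ − 1/d_o2 = 1/(-18.8) − 1/(39.28) = -0.07865, so d_i2 = -12.7 cm.
The final image is virtual, 12.7 cm to the left of lens 2 (overall magnification ≈ -0.064).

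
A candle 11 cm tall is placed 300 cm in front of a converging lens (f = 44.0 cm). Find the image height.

1.89 cm

1/d_i = 1/f − 1/d_o = 1/(44.00) − 1/(300) = 0.01939, so d_i = 51.56 cm.
m = −d_i/d_o = -0.1719.
|h_i| = |m|·h_o = 0.1719 × 11 = 1.89 cm. The image is real, inverted and reduced, on the far side of the lens.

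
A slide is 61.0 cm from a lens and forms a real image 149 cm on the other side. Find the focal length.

Real image ⇒ d_i = +149 cm.
1/f = 1/d_o + 1/d_i = 1/(61.0) + 1/(149) = 0.02310, so f = 43.3 cm.
Since f is positive, the lens is converging.

f = 43.3 cm (converging)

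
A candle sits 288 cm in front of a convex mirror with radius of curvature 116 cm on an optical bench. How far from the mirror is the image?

f = R/2 = 116/2 = 58.00 cm; for a convex mirror, f = -58.00 cm.
Mirror equation: 1/s_i = 1/f − 1/s_o = 1/(-58.00) − 1/(288) = -0.01724 − 0.003472 = -0.02071, so s_i = -48.3 cm.
The image is virtual, upright and reduced, behind the mirror.

48.3 cm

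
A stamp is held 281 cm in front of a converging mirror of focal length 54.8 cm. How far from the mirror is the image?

Mirror equation: 1/v = 1/f − 1/u = 1/(54.80) − 1/(281) = 0.01825 − 0.003559 = 0.01469, so v = 68.1 cm.
The image is real, inverted and reduced, in front of the mirror.

68.1 cm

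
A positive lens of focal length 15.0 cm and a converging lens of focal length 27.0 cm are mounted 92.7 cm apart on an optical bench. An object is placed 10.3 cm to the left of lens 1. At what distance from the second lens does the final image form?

Lens 1: 1/d_i1 = 1/f₁ − 1/d_o1 = 1/(15.0) − 1/(10.3) = -0.03042, so d_i1 = -32.87 cm.
The intermediate image is 32.87 cm to the left of lens 1 (virtual), which is 92.7 − (-32.87) = 125.6 cm to the left of lens 2, so d_o2 = +125.6 cm.
Lens 2: 1/d_i2 = 1/f₂ − 1/d_o2 = 1/(27.0) − 1/(125.6) = 0.02908, so d_i2 = 34.4 cm.
The final image is real, 34.4 cm to the right of lens 2 (overall magnification ≈ -0.87).

34.4 cm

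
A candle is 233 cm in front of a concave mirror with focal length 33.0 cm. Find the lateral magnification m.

m = -0.165

1/d_i = 1/f − 1/d_o = 1/(33.00) − 1/(233) = 0.02601, so d_i = 38.45 cm.
m = −d_i/d_o = −(38.45)/(233) = -0.165.
The image is real, inverted and reduced, in front of the mirror.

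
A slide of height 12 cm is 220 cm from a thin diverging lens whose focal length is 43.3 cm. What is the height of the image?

For a diverging lens, f = -43.3 cm.
1/d_i = 1/f − 1/d_o = 1/(-43.30) − 1/(220) = -0.02764, so d_i = -36.18 cm.
m = −d_i/d_o = +0.1645.
|h_i| = |m|·h_o = 0.1645 × 12 = 1.97 cm. The image is virtual, upright and reduced, on the same side as the object.

1.97 cm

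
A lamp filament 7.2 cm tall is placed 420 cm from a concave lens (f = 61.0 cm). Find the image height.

For a concave lens, f = -61.0 cm.
1/d_i = 1/f − 1/d_o = 1/(-61.00) − 1/(420) = -0.01877, so d_i = -53.26 cm.
m = −d_i/d_o = +0.1268.
|h_i| = |m|·h_o = 0.1268 × 7.2 = 0.913 cm. The image is virtual, upright and reduced, on the same side as the object.

0.913 cm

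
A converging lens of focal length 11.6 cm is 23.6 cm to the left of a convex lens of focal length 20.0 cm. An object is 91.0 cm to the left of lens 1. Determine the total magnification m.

Lens 1: 1/d_i1 = 1/(11.6) − 1/(91.0) = 0.07522, so d_i1 = 13.29 cm; m₁ = −d_i1/d_o1 = -0.1460.
d_o2 = 23.6 − (13.29) = 10.31 cm.
Lens 2: 1/d_i2 = 1/(20.0) − 1/(10.31) = -0.04699, so d_i2 = -21.28 cm; m₂ = −d_i2/d_o2 = +2.064.
m = m₁·m₂ = (-0.1460)(+2.064) = -0.301.

m = -0.301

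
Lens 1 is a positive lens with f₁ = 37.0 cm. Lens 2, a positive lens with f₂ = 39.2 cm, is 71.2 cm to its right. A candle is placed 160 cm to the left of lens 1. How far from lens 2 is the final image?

56.1 cm

Lens 1: 1/d_i1 = 1/f₁ − 1/d_o1 = 1/(37.0) − 1/(160) = 0.02078, so d_i1 = 48.13 cm.
The intermediate image is 48.13 cm to the right of lens 1, which is 71.2 − (48.13) = 23.07 cm to the left of lens 2, so d_o2 = +23.07 cm.
Lens 2: 1/d_i2 = 1/f₂ − 1/d_o2 = 1/(39.2) − 1/(23.07) = -0.01784, so d_i2 = -56.1 cm.
The final image is virtual, 56.1 cm to the left of lens 2 (overall magnification ≈ -0.73).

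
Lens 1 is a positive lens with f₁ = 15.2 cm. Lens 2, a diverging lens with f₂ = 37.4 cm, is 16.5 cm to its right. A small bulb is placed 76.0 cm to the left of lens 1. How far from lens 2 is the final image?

Lens 1: 1/d_i1 = 1/f₁ − 1/d_o1 = 1/(15.2) − 1/(76.0) = 0.05263, so d_i1 = 19.00 cm.
The intermediate image is 19.00 cm to the right of lens 1, which lies 2.500 cm to the right of lens 2 — a virtual object — so d_o2 = −2.500 cm.
Lens 2 is diverging, so f₂ = −37.4 cm.
Lens 2: 1/d_i2 = 1/f₂ − 1/d_o2 = 1/(-37.4) − 1/(-2.500) = 0.3733, so d_i2 = 2.68 cm.
The final image is real, 2.68 cm to the right of lens 2 (overall magnification ≈ -0.27).

2.68 cm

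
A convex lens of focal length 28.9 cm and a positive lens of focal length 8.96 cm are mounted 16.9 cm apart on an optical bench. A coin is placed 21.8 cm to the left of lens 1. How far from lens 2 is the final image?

Lens 1: 1/d_i1 = 1/f₁ − 1/d_o1 = 1/(28.9) − 1/(21.8) = -0.01127, so d_i1 = -88.74 cm.
The intermediate image is 88.74 cm to the left of lens 1 (virtual), which is 16.9 − (-88.74) = 105.6 cm to the left of lens 2, so d_o2 = +105.6 cm.
Lens 2: 1/d_i2 = 1/f₂ − 1/d_o2 = 1/(8.96) − 1/(105.6) = 0.1021, so d_i2 = 9.79 cm.
The final image is real, 9.79 cm to the right of lens 2 (overall magnification ≈ -0.38).

9.79 cm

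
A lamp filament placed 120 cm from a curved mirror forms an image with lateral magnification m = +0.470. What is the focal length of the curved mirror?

f = -106 cm (convex)

m = −d_i/d_o ⇒ d_i = −m·d_o = −(+0.470)·(120) = -56.40 cm.
1/f = 1/d_o + 1/d_i = 1/(120) + 1/(-56.40) = -0.009397, so f = -106 cm.
Since f is negative, the curved mirror is convex.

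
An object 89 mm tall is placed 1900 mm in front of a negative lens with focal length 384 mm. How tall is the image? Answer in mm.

For a negative lens, f = -384 mm.
1/d_i = 1/f − 1/d_o = 1/(-384.0) − 1/(1900) = -0.003130, so d_i = -319.4 mm.
m = −d_i/d_o = +0.1681.
|h_i| = |m|·h_o = 0.1681 × 89 = 15.0 mm. The image is virtual, upright and reduced, on the same side as the object.

15.0 mm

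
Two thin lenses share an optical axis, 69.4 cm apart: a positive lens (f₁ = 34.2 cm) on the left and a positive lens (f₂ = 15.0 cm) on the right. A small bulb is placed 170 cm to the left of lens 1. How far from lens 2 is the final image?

34.4 cm

Lens 1: 1/d_i1 = 1/f₁ − 1/d_o1 = 1/(34.2) − 1/(170) = 0.02336, so d_i1 = 42.81 cm.
The intermediate image is 42.81 cm to the right of lens 1, which is 69.4 − (42.81) = 26.59 cm to the left of lens 2, so d_o2 = +26.59 cm.
Lens 2: 1/d_i2 = 1/f₂ − 1/d_o2 = 1/(15.0) − 1/(26.59) = 0.02906, so d_i2 = 34.4 cm.
The final image is real, 34.4 cm to the right of lens 2 (overall magnification ≈ 0.33).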